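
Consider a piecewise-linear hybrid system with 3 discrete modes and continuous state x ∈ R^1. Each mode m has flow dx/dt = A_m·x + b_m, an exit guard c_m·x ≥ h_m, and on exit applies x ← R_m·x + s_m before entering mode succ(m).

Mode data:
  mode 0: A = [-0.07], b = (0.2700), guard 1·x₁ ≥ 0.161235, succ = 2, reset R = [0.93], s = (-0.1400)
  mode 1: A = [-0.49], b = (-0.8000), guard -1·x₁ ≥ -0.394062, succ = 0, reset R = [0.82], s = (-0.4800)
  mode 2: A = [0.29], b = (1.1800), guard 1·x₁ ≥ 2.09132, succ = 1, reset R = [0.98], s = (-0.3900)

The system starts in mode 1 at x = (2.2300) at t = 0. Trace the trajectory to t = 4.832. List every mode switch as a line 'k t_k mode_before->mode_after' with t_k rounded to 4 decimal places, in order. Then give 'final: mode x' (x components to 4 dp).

1 1.3162 1->0
2 2.4957 0->2
3 3.9174 2->1
final: 1 0.4704

Mode 1: guard c·x = -0.3941 hit at Δt = 1.3162 (t = 1.3162), x⁻ = (0.3941) → reset → x⁺ = (-0.1569), jump to mode 0
Mode 0: guard c·x = 0.1612 hit at Δt = 1.1795 (t = 2.4957), x⁻ = (0.1612) → reset → x⁺ = (0.0099), jump to mode 2
Mode 2: guard c·x = 2.0913 hit at Δt = 1.4217 (t = 3.9174), x⁻ = (2.0913) → reset → x⁺ = (1.6595), jump to mode 1
Mode 1: flow for 0.9146 to horizon, guard not reached → x = (0.4704)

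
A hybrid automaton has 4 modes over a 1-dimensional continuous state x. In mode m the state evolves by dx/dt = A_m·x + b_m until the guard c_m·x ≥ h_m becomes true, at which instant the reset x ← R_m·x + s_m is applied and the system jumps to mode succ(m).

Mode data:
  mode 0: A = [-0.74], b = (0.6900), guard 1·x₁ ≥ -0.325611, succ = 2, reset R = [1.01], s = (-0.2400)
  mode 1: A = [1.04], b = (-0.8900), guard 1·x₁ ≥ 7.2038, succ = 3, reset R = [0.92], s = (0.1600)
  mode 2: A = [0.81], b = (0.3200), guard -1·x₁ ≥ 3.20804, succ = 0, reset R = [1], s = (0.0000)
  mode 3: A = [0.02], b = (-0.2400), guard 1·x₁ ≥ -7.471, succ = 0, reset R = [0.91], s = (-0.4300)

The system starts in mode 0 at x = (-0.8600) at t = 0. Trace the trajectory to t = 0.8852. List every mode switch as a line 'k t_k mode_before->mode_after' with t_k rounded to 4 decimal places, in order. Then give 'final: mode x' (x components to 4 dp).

1 0.4784 0->2
final: 2 -0.6367

Mode 0: guard c·x = -0.3256 hit at Δt = 0.4784 (t = 0.4784), x⁻ = (-0.3256) → reset → x⁺ = (-0.5689), jump to mode 2
Mode 2: flow for 0.4068 to horizon, guard not reached → x = (-0.6367)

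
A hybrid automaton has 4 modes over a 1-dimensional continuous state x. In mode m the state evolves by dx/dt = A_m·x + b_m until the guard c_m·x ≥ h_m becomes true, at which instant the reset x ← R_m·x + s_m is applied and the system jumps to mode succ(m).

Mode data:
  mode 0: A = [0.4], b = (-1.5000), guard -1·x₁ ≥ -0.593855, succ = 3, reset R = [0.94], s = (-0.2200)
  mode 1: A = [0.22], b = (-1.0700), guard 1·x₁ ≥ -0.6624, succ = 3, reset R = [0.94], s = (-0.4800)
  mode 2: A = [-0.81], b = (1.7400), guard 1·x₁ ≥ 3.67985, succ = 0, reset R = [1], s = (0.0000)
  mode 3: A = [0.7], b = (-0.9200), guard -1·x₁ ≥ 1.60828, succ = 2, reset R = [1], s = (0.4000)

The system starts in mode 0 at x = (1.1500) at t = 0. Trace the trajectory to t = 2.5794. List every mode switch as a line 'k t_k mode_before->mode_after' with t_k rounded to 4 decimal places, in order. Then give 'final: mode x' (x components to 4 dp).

Mode 0: guard c·x = -0.5939 hit at Δt = 0.4846 (t = 0.4846), x⁻ = (0.5939) → reset → x⁺ = (0.3382), jump to mode 3
Mode 3: guard c·x = 1.6083 hit at Δt = 1.5667 (t = 2.0513), x⁻ = (-1.6083) → reset → x⁺ = (-1.2083), jump to mode 2
Mode 2: flow for 0.5281 to horizon, guard not reached → x = (-0.0401)

1 0.4846 0->3
2 2.0513 3->2
final: 2 -0.0401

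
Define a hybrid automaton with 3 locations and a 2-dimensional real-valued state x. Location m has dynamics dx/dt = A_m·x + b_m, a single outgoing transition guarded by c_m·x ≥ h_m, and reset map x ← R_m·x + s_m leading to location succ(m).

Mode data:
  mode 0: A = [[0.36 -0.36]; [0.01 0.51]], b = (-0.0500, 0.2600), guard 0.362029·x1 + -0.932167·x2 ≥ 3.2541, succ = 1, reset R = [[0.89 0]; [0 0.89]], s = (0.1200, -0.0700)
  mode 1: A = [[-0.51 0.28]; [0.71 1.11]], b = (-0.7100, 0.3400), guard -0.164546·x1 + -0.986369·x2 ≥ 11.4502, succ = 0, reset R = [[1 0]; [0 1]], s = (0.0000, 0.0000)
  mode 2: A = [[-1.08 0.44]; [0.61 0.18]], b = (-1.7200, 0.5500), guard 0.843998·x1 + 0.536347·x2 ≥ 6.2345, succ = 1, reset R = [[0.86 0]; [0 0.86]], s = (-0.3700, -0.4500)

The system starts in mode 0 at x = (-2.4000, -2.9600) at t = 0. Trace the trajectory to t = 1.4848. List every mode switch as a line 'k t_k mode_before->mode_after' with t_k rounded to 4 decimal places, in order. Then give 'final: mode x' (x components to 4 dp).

Mode 0: guard c·x = 3.2541 hit at Δt = 0.8358 (t = 0.8358), x⁻ = (-2.0474, -4.2861) → reset → x⁺ = (-1.7022, -3.8846), jump to mode 1
Mode 1: flow for 0.6490 to horizon, guard not reached → x = (-2.5836, -9.0363)

1 0.8358 0->1
final: 1 -2.5836 -9.0363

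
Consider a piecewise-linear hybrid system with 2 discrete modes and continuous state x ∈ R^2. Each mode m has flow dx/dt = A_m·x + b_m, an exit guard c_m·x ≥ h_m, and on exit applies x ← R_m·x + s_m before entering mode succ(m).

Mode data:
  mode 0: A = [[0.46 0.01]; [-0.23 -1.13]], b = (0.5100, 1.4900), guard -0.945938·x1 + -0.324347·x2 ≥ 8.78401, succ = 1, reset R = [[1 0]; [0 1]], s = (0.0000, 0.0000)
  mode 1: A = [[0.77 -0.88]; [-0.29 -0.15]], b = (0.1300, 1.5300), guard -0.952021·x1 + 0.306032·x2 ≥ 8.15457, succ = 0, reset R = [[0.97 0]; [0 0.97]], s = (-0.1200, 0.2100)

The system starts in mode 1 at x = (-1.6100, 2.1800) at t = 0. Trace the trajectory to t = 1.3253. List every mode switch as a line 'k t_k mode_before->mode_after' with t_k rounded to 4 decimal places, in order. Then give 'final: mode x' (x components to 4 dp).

1 0.9860 1->0
final: 0 -8.0698 3.9209

Mode 1: guard c·x = 8.1546 hit at Δt = 0.9860 (t = 0.9860), x⁻ = (-7.1721, 4.3348) → reset → x⁺ = (-7.0769, 4.4148), jump to mode 0
Mode 0: flow for 0.3393 to horizon, guard not reached → x = (-8.0698, 3.9209)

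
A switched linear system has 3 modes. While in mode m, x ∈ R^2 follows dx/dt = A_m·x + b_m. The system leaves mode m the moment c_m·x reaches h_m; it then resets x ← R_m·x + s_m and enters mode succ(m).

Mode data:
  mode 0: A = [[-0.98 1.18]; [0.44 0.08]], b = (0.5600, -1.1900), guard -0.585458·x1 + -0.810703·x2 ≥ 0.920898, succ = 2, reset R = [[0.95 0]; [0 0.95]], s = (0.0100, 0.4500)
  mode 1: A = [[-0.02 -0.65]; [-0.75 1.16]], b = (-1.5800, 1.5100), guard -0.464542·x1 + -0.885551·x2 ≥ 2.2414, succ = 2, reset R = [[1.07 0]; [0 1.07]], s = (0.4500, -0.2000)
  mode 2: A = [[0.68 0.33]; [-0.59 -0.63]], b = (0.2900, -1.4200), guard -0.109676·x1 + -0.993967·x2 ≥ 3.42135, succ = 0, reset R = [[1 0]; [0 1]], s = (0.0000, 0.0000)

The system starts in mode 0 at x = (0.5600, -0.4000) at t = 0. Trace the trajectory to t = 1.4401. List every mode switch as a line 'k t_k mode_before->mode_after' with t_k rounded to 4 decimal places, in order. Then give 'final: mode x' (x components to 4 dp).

Mode 0: guard c·x = 0.9209 hit at Δt = 0.7126 (t = 0.7126), x⁻ = (0.0686, -1.1855) → reset → x⁺ = (0.0752, -0.6762), jump to mode 2
Mode 2: flow for 0.7275 to horizon, guard not reached → x = (0.0918, -1.2892)

1 0.7126 0->2
final: 2 0.0918 -1.2892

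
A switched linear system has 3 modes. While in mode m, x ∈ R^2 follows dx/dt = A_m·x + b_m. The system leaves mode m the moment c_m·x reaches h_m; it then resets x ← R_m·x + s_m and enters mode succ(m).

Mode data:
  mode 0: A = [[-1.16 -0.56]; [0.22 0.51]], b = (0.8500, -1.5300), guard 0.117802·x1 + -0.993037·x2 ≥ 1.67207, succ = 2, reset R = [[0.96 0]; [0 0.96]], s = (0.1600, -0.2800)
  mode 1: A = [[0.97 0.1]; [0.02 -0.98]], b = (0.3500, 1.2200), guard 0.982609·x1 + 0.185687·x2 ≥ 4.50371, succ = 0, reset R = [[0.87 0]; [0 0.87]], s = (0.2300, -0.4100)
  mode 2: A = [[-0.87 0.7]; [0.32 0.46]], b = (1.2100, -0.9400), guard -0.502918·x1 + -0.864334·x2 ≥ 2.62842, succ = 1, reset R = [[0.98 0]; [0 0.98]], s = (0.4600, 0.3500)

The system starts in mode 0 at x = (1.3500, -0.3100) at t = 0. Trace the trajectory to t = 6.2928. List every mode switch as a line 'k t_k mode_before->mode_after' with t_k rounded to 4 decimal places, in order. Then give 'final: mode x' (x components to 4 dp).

1 0.7185 0->2
2 1.5538 2->1
3 3.1299 1->0
4 4.2534 0->2
5 5.2526 2->1
final: 1 2.9008 -0.2275

Mode 0: guard c·x = 1.6721 hit at Δt = 0.7185 (t = 0.7185), x⁻ = (1.2652, -1.5337) → reset → x⁺ = (1.3746, -1.7524), jump to mode 2
Mode 2: guard c·x = 2.6284 hit at Δt = 0.8353 (t = 1.5538), x⁻ = (0.3381, -3.2377) → reset → x⁺ = (0.7914, -2.8230), jump to mode 1
Mode 1: guard c·x = 4.5037 hit at Δt = 1.5761 (t = 3.1299), x⁻ = (4.5043, 0.4188) → reset → x⁺ = (4.1487, -0.0457), jump to mode 0
Mode 0: guard c·x = 1.6721 hit at Δt = 1.1235 (t = 4.2534), x⁻ = (1.9386, -1.4538) → reset → x⁺ = (2.0211, -1.6757), jump to mode 2
Mode 2: guard c·x = 2.6284 hit at Δt = 0.9993 (t = 5.2526), x⁻ = (0.4806, -3.3206) → reset → x⁺ = (0.9310, -2.9042), jump to mode 1
Mode 1: flow for 1.0402 to horizon, guard not reached → x = (2.9008, -0.2275)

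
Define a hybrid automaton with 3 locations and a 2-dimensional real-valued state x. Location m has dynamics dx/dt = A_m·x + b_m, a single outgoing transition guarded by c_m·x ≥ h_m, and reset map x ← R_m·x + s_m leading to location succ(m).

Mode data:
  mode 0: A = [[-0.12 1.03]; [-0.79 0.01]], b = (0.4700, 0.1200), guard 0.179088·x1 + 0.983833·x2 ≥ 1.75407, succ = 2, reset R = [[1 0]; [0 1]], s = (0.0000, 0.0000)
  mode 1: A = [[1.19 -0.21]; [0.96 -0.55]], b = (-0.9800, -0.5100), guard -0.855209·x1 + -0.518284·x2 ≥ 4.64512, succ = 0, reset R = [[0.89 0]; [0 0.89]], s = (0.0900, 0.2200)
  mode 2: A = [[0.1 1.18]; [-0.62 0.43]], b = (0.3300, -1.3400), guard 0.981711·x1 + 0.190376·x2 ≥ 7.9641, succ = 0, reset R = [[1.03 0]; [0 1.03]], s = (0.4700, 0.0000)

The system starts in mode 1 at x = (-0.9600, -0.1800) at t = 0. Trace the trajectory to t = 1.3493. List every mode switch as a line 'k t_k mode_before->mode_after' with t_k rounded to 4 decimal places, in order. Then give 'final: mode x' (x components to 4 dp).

Mode 1: guard c·x = 4.6451 hit at Δt = 0.9071 (t = 0.9071), x⁻ = (-4.1358, -2.1380) → reset → x⁺ = (-3.5909, -1.6829), jump to mode 0
Mode 0: flow for 0.4422 to horizon, guard not reached → x = (-3.6525, -0.3513)

1 0.9071 1->0
final: 0 -3.6525 -0.3513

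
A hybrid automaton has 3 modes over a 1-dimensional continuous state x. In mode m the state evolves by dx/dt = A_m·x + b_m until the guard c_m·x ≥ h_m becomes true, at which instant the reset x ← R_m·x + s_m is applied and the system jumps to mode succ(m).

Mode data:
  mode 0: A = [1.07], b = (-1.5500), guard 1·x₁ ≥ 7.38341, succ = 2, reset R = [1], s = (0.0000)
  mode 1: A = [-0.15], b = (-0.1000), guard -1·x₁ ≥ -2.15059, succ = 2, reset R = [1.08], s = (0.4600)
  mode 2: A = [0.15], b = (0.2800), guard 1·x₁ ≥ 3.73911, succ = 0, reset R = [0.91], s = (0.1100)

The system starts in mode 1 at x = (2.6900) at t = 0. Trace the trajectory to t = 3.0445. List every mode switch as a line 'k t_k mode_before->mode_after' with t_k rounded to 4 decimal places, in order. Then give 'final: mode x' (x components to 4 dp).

1 1.1679 1->2
2 2.4151 2->0
final: 0 5.4961

Mode 1: guard c·x = -2.1506 hit at Δt = 1.1679 (t = 1.1679), x⁻ = (2.1506) → reset → x⁺ = (2.7826), jump to mode 2
Mode 2: guard c·x = 3.7391 hit at Δt = 1.2472 (t = 2.4151), x⁻ = (3.7391) → reset → x⁺ = (3.5126), jump to mode 0
Mode 0: flow for 0.6294 to horizon, guard not reached → x = (5.4961)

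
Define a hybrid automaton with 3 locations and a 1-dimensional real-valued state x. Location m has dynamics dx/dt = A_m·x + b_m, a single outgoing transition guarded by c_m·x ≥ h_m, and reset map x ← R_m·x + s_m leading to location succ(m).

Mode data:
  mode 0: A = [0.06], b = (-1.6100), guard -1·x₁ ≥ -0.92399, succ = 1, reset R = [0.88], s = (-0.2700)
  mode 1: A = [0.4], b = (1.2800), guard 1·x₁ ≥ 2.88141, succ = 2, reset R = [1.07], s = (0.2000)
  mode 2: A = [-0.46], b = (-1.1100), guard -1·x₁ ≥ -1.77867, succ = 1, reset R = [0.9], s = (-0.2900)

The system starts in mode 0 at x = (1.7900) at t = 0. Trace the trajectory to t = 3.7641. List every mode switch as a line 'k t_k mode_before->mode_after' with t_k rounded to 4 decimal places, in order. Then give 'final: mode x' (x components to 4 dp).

1 0.5666 0->1
2 1.7799 1->2
3 2.4466 2->1
4 3.1935 1->2
final: 2 1.9681

Mode 0: guard c·x = -0.9240 hit at Δt = 0.5666 (t = 0.5666), x⁻ = (0.9240) → reset → x⁺ = (0.5431), jump to mode 1
Mode 1: guard c·x = 2.8814 hit at Δt = 1.2133 (t = 1.7799), x⁻ = (2.8814) → reset → x⁺ = (3.2831), jump to mode 2
Mode 2: guard c·x = -1.7787 hit at Δt = 0.6667 (t = 2.4466), x⁻ = (1.7787) → reset → x⁺ = (1.3108), jump to mode 1
Mode 1: guard c·x = 2.8814 hit at Δt = 0.7469 (t = 3.1935), x⁻ = (2.8814) → reset → x⁺ = (3.2831), jump to mode 2
Mode 2: flow for 0.5706 to horizon, guard not reached → x = (1.9681)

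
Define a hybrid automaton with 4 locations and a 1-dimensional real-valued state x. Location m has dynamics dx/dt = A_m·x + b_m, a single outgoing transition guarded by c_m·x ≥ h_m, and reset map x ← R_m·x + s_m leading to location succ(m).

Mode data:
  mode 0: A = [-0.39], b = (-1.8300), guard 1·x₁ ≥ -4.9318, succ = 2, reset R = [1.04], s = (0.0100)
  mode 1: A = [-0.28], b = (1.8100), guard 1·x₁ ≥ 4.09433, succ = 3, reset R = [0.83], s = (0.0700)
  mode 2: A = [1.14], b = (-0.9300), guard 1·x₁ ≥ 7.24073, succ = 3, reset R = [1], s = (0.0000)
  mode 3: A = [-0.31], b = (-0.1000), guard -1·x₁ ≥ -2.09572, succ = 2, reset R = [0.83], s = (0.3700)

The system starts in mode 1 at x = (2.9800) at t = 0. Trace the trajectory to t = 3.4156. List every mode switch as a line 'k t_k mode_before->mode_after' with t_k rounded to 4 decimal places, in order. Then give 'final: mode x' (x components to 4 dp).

1 1.3764 1->3
2 2.8265 3->2
final: 2 3.3479

Mode 1: guard c·x = 4.0943 hit at Δt = 1.3764 (t = 1.3764), x⁻ = (4.0943) → reset → x⁺ = (3.4683), jump to mode 3
Mode 3: guard c·x = -2.0957 hit at Δt = 1.4501 (t = 2.8265), x⁻ = (2.0957) → reset → x⁺ = (2.1094), jump to mode 2
Mode 2: flow for 0.5891 to horizon, guard not reached → x = (3.3479)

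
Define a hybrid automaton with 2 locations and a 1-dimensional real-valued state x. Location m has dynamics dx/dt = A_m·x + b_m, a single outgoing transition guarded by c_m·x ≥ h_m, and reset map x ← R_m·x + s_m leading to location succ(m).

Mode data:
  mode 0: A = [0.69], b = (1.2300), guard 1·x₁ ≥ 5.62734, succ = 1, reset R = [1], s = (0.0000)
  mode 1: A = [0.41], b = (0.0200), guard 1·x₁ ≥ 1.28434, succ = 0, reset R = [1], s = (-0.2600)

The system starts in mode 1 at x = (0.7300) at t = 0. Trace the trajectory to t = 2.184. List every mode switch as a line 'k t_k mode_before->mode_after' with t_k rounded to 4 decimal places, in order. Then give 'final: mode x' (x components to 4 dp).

1 1.3111 1->0
final: 0 3.3438

Mode 1: guard c·x = 1.2843 hit at Δt = 1.3111 (t = 1.3111), x⁻ = (1.2843) → reset → x⁺ = (1.0243), jump to mode 0
Mode 0: flow for 0.8729 to horizon, guard not reached → x = (3.3438)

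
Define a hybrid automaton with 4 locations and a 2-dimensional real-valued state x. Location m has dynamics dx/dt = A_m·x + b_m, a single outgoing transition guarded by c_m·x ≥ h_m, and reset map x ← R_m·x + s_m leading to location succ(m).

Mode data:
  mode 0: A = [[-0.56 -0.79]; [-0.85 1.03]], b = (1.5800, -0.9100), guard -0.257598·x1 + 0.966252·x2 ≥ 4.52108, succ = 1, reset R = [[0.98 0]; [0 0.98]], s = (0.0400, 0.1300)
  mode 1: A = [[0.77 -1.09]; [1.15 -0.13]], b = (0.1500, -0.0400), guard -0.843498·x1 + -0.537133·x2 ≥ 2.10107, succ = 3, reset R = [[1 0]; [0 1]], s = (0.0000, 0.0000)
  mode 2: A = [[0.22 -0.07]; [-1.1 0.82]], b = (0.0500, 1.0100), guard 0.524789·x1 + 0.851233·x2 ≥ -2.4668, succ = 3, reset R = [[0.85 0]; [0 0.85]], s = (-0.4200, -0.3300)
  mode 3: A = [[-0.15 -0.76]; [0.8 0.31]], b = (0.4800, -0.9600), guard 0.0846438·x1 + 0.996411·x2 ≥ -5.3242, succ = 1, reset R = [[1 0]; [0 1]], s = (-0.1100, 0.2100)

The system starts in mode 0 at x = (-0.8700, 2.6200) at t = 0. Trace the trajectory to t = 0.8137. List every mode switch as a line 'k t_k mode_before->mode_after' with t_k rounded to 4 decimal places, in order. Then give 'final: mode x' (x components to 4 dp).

Mode 0: guard c·x = 4.5211 hit at Δt = 0.5114 (t = 0.5114), x⁻ = (-1.1625, 4.3691) → reset → x⁺ = (-1.0993, 4.4117), jump to mode 1
Mode 1: flow for 0.3023 to horizon, guard not reached → x = (-2.8390, 3.5601)

1 0.5114 0->1
final: 1 -2.8390 3.5601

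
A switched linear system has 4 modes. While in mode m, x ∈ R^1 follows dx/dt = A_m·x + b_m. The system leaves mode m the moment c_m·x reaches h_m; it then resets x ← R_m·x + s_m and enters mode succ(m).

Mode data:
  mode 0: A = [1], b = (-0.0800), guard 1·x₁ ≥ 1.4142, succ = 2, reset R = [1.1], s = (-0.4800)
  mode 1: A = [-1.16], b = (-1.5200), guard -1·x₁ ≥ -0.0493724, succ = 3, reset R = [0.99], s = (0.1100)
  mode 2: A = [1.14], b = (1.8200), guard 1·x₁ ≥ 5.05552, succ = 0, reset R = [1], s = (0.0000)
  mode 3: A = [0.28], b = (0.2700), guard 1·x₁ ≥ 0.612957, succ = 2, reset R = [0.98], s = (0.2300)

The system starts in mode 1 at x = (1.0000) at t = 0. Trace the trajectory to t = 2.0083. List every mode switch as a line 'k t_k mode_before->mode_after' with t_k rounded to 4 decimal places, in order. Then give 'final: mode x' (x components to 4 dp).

Mode 1: guard c·x = -0.0494 hit at Δt = 0.4570 (t = 0.4570), x⁻ = (0.0494) → reset → x⁺ = (0.1589), jump to mode 3
Mode 3: guard c·x = 0.6130 hit at Δt = 1.2126 (t = 1.6696), x⁻ = (0.6130) → reset → x⁺ = (0.8307), jump to mode 2
Mode 2: flow for 0.3387 to horizon, guard not reached → x = (1.9745)

1 0.4570 1->3
2 1.6696 3->2
final: 2 1.9745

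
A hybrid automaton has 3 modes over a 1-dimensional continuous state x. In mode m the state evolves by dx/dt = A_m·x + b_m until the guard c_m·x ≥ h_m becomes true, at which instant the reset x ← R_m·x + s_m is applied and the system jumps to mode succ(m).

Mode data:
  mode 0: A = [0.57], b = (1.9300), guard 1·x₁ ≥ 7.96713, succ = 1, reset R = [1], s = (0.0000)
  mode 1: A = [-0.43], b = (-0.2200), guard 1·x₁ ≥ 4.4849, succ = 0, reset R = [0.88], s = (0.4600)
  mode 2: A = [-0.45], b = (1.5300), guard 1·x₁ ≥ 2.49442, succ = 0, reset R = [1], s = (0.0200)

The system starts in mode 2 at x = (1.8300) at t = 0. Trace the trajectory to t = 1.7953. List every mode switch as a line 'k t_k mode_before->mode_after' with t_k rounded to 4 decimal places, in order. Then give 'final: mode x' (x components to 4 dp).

1 1.2228 2->0
final: 0 4.7912

Mode 2: guard c·x = 2.4944 hit at Δt = 1.2228 (t = 1.2228), x⁻ = (2.4944) → reset → x⁺ = (2.5144), jump to mode 0
Mode 0: flow for 0.5725 to horizon, guard not reached → x = (4.7912)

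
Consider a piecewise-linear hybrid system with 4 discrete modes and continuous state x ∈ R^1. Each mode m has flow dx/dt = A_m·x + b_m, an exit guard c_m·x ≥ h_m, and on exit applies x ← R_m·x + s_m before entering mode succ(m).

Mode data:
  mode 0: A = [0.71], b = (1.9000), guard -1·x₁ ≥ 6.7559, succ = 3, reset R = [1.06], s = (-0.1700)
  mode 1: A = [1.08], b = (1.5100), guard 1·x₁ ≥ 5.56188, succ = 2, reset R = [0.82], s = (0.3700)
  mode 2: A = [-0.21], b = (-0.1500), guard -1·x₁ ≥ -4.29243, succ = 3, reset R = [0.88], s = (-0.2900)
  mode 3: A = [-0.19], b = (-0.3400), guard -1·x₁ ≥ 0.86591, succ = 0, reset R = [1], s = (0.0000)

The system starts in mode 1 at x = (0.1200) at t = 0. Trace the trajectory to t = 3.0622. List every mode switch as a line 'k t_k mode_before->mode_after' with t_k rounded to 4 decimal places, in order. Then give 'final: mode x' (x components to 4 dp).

Mode 1: guard c·x = 5.5619 hit at Δt = 1.4099 (t = 1.4099), x⁻ = (5.5619) → reset → x⁺ = (4.9307), jump to mode 2
Mode 2: guard c·x = -4.2924 hit at Δt = 0.5714 (t = 1.9813), x⁻ = (4.2924) → reset → x⁺ = (3.4873), jump to mode 3
Mode 3: flow for 1.0809 to horizon, guard not reached → x = (2.5077)

1 1.4099 1->2
2 1.9813 2->3
final: 3 2.5077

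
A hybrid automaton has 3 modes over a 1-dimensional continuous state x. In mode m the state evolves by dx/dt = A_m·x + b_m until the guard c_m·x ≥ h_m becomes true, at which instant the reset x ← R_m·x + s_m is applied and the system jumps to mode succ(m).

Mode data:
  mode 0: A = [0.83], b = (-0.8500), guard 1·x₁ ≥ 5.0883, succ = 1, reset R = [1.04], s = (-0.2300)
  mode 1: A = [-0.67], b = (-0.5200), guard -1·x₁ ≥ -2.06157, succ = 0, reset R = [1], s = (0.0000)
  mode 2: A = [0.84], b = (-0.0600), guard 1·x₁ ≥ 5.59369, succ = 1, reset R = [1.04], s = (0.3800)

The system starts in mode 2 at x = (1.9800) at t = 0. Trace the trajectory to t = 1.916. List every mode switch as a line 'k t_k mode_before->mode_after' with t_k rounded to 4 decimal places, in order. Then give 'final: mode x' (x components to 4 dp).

1 1.2648 2->1
final: 1 3.7317

Mode 2: guard c·x = 5.5937 hit at Δt = 1.2648 (t = 1.2648), x⁻ = (5.5937) → reset → x⁺ = (6.1974), jump to mode 1
Mode 1: flow for 0.6512 to horizon, guard not reached → x = (3.7317)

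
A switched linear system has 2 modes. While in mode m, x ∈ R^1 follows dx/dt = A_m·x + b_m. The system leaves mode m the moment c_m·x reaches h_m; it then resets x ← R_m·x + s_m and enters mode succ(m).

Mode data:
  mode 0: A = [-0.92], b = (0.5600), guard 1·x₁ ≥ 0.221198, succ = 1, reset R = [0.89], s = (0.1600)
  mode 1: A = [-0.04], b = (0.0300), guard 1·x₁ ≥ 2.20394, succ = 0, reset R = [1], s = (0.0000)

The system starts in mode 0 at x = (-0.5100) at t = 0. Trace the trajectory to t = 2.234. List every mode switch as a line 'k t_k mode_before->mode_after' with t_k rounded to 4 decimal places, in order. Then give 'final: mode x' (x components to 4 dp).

1 1.1524 0->1
final: 1 0.3735

Mode 0: guard c·x = 0.2212 hit at Δt = 1.1524 (t = 1.1524), x⁻ = (0.2212) → reset → x⁺ = (0.3569), jump to mode 1
Mode 1: flow for 1.0816 to horizon, guard not reached → x = (0.3735)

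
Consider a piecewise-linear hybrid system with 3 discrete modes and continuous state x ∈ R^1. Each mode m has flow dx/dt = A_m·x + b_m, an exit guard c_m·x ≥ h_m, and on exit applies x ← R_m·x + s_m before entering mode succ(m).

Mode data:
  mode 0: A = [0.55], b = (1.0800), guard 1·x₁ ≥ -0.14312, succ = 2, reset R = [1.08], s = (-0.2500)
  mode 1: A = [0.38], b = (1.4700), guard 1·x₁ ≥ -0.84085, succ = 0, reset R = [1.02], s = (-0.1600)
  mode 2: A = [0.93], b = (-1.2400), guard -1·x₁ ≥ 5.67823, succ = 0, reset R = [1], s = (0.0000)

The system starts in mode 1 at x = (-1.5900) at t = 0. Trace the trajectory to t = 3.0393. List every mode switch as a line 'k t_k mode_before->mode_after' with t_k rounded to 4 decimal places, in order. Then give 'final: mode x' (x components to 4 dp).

1 0.7481 1->0
2 1.9384 0->2
final: 2 -3.5047

Mode 1: guard c·x = -0.8408 hit at Δt = 0.7481 (t = 0.7481), x⁻ = (-0.8408) → reset → x⁺ = (-1.0177), jump to mode 0
Mode 0: guard c·x = -0.1431 hit at Δt = 1.1903 (t = 1.9384), x⁻ = (-0.1431) → reset → x⁺ = (-0.4046), jump to mode 2
Mode 2: flow for 1.1009 to horizon, guard not reached → x = (-3.5047)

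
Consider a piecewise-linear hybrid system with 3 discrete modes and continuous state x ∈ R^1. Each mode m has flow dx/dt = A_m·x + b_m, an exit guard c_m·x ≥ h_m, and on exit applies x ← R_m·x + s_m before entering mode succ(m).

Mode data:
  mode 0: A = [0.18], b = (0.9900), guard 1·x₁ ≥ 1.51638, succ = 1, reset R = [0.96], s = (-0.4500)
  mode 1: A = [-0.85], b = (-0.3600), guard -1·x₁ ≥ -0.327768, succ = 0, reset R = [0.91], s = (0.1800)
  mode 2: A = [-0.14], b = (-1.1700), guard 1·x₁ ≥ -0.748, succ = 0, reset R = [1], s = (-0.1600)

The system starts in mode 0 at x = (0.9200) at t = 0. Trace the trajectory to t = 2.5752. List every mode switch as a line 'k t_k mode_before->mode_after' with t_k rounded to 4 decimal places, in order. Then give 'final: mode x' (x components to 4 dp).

Mode 0: guard c·x = 1.5164 hit at Δt = 0.4935 (t = 0.4935), x⁻ = (1.5164) → reset → x⁺ = (1.0057), jump to mode 1
Mode 1: guard c·x = -0.3278 hit at Δt = 0.7566 (t = 1.2501), x⁻ = (0.3278) → reset → x⁺ = (0.4783), jump to mode 0
Mode 0: guard c·x = 1.5164 hit at Δt = 0.8895 (t = 2.1396), x⁻ = (1.5164) → reset → x⁺ = (1.0057), jump to mode 1
Mode 1: flow for 0.4356 to horizon, guard not reached → x = (0.5635)

1 0.4935 0->1
2 1.2501 1->0
3 2.1396 0->1
final: 1 0.5635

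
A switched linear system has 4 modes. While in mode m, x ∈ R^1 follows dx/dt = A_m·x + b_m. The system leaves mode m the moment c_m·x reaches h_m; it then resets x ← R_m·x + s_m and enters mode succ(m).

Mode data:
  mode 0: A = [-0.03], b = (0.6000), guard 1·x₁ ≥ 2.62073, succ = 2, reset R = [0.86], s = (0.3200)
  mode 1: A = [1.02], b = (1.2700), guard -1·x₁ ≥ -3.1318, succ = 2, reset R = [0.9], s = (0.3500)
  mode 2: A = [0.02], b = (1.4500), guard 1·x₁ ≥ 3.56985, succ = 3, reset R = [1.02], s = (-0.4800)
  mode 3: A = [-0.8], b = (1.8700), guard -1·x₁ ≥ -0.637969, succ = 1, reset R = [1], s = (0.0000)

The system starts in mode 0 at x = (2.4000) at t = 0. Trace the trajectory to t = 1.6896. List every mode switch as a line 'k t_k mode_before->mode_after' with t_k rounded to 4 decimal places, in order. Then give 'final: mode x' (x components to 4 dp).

Mode 0: guard c·x = 2.6207 hit at Δt = 0.4207 (t = 0.4207), x⁻ = (2.6207) → reset → x⁺ = (2.5738), jump to mode 2
Mode 2: guard c·x = 3.5699 hit at Δt = 0.6590 (t = 1.0797), x⁻ = (3.5698) → reset → x⁺ = (3.1612), jump to mode 3
Mode 3: flow for 0.6099 to horizon, guard not reached → x = (2.8432)

1 0.4207 0->2
2 1.0797 2->3
final: 3 2.8432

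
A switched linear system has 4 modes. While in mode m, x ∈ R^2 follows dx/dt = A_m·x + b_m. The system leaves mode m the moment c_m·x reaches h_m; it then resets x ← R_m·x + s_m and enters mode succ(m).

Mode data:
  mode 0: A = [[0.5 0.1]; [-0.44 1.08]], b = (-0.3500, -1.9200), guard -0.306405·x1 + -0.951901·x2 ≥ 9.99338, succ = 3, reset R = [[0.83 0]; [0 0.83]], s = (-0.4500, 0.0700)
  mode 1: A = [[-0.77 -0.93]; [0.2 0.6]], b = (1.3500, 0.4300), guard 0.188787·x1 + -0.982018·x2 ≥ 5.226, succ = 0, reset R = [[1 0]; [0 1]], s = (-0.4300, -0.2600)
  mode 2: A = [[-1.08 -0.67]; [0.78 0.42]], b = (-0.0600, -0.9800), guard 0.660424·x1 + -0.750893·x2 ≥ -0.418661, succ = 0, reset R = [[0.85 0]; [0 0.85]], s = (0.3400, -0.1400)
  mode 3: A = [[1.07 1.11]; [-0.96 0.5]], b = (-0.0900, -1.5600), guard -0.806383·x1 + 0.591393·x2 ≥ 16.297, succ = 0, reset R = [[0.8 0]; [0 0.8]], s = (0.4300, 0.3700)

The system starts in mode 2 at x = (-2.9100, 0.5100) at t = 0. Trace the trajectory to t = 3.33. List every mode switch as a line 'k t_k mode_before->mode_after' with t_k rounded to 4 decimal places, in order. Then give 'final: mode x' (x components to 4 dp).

Mode 2: guard c·x = -0.4187 hit at Δt = 0.4966 (t = 0.4966), x⁻ = (-1.6549, -0.8980) → reset → x⁺ = (-1.0667, -0.9033), jump to mode 0
Mode 0: guard c·x = 9.9934 hit at Δt = 1.5496 (t = 2.0462), x⁻ = (-3.9757, -9.2186) → reset → x⁺ = (-3.7498, -7.5815), jump to mode 3
Mode 3: guard c·x = 16.2970 hit at Δt = 0.9147 (t = 2.9609), x⁻ = (-21.3954, -1.6164) → reset → x⁺ = (-16.6863, -0.9231), jump to mode 0
Mode 0: flow for 0.3691 to horizon, guard not reached → x = (-20.2069, 1.4023)

1 0.4966 2->0
2 2.0462 0->3
3 2.9609 3->0
final: 0 -20.2069 1.4023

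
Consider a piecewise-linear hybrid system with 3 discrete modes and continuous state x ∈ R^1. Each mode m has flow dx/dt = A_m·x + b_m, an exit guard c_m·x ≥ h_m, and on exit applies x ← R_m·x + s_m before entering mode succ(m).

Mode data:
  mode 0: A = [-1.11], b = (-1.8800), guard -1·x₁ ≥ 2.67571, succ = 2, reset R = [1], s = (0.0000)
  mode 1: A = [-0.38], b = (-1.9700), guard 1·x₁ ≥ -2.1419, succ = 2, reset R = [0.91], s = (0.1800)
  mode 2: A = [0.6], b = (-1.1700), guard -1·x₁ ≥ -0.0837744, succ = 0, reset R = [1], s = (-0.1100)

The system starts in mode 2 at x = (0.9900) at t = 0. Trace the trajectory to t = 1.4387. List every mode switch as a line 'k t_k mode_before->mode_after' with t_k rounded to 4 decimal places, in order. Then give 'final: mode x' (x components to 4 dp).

1 1.1079 2->0
final: 0 -0.5387

Mode 2: guard c·x = -0.0838 hit at Δt = 1.1079 (t = 1.1079), x⁻ = (0.0838) → reset → x⁺ = (-0.0262), jump to mode 0
Mode 0: flow for 0.3308 to horizon, guard not reached → x = (-0.5387)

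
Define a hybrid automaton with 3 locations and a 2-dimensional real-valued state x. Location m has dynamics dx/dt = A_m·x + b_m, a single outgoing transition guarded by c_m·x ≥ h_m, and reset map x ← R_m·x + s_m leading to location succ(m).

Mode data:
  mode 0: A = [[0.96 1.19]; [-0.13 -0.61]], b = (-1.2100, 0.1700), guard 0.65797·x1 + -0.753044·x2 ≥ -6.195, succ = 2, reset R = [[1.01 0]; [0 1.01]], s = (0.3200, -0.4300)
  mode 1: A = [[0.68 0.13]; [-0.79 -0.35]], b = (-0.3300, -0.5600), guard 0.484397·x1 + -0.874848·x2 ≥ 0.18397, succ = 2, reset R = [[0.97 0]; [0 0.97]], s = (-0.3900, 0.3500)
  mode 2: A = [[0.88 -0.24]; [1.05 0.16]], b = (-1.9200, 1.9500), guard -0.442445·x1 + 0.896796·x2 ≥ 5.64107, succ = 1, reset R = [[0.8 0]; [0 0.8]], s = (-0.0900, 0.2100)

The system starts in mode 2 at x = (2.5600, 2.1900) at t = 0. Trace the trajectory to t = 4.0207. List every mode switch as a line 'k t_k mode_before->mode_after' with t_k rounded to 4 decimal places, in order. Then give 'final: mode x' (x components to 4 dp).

Mode 2: guard c·x = 5.6411 hit at Δt = 0.9682 (t = 0.9682), x⁻ = (1.4949, 7.0278) → reset → x⁺ = (1.1059, 5.8322), jump to mode 1
Mode 1: guard c·x = 0.1840 hit at Δt = 1.2827 (t = 2.2509), x⁻ = (3.0235, 1.4638) → reset → x⁺ = (2.5428, 1.7699), jump to mode 2
Mode 2: guard c·x = 5.6411 hit at Δt = 1.0567 (t = 3.3076), x⁻ = (1.4211, 6.9914) → reset → x⁺ = (1.0469, 5.8031), jump to mode 1
Mode 1: flow for 0.7131 to horizon, guard not reached → x = (1.9581, 3.4185)

1 0.9682 2->1
2 2.2509 1->2
3 3.3076 2->1
final: 1 1.9581 3.4185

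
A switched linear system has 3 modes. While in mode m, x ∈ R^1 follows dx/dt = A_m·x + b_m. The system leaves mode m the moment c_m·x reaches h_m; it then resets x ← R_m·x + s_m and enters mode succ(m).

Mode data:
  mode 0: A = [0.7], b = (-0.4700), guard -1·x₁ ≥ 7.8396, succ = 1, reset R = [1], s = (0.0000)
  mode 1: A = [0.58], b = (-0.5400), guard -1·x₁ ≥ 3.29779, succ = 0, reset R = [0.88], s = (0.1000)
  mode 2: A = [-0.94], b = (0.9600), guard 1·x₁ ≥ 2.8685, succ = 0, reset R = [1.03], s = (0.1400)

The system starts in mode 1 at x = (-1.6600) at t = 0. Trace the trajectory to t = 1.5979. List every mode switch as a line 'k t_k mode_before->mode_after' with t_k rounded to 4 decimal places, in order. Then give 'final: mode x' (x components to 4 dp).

1 0.8446 1->0
final: 0 -5.2139

Mode 1: guard c·x = 3.2978 hit at Δt = 0.8446 (t = 0.8446), x⁻ = (-3.2978) → reset → x⁺ = (-2.8021), jump to mode 0
Mode 0: flow for 0.7533 to horizon, guard not reached → x = (-5.2139)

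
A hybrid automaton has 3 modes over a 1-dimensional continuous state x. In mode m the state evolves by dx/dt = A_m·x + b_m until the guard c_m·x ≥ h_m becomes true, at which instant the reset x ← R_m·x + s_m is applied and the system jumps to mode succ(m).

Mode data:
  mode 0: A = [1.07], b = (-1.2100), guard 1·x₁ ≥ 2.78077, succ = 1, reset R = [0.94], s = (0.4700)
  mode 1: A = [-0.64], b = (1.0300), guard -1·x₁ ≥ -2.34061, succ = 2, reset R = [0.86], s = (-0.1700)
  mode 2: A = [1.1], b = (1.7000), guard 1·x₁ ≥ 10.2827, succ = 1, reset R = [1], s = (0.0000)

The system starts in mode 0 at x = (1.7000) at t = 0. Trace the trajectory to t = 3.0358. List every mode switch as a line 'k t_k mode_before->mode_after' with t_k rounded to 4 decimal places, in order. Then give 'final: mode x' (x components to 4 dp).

1 0.9947 0->1
2 2.0906 1->2
final: 2 8.0384

Mode 0: guard c·x = 2.7808 hit at Δt = 0.9947 (t = 0.9947), x⁻ = (2.7808) → reset → x⁺ = (3.0839), jump to mode 1
Mode 1: guard c·x = -2.3406 hit at Δt = 1.0959 (t = 2.0906), x⁻ = (2.3406) → reset → x⁺ = (1.8429), jump to mode 2
Mode 2: flow for 0.9452 to horizon, guard not reached → x = (8.0384)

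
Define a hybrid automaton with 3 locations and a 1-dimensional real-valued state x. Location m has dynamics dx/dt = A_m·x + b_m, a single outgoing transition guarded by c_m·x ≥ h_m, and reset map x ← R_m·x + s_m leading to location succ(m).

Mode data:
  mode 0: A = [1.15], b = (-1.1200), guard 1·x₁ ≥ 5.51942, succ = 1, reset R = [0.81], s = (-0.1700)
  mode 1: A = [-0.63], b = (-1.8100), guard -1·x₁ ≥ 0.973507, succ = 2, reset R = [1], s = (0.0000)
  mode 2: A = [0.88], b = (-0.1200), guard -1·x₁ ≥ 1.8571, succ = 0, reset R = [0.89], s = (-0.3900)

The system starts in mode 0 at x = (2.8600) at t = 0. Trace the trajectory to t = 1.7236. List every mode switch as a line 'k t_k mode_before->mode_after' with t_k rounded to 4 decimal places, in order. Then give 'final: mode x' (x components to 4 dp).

Mode 0: guard c·x = 5.5194 hit at Δt = 0.7649 (t = 0.7649), x⁻ = (5.5194) → reset → x⁺ = (4.3007), jump to mode 1
Mode 1: flow for 0.9587 to horizon, guard not reached → x = (1.0484)

1 0.7649 0->1
final: 1 1.0484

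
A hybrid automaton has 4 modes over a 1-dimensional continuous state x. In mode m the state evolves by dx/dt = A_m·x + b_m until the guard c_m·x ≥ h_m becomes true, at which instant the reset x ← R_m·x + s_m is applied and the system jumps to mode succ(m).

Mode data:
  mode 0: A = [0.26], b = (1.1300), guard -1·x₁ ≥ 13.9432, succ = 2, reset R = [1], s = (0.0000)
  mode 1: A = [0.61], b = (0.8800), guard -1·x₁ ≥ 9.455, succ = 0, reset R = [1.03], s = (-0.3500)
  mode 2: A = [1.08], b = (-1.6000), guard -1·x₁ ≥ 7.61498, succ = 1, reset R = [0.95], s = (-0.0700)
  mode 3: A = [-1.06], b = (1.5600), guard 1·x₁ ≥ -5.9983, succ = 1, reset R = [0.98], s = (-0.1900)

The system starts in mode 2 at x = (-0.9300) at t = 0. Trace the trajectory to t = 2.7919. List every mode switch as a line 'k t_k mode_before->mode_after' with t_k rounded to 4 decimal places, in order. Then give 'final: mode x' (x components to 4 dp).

Mode 2: guard c·x = 7.6150 hit at Δt = 1.2293 (t = 1.2293), x⁻ = (-7.6150) → reset → x⁺ = (-7.3042), jump to mode 1
Mode 1: guard c·x = 9.4550 hit at Δt = 0.5124 (t = 1.7417), x⁻ = (-9.4550) → reset → x⁺ = (-10.0886), jump to mode 0
Mode 0: flow for 1.0502 to horizon, guard not reached → x = (-11.8916)

1 1.2293 2->1
2 1.7417 1->0
final: 0 -11.8916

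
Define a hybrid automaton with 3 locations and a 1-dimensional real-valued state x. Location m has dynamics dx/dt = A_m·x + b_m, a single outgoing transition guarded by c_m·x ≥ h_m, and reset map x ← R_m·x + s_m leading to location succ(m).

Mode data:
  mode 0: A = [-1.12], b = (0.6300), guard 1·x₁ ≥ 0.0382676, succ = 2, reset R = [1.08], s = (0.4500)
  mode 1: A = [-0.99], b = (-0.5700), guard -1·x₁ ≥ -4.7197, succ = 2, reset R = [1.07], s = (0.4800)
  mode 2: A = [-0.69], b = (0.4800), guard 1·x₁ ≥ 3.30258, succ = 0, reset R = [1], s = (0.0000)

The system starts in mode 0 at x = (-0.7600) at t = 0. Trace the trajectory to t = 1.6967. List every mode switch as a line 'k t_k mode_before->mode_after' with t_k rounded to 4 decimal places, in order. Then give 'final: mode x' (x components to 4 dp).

1 0.8262 0->2
final: 2 0.5836

Mode 0: guard c·x = 0.0383 hit at Δt = 0.8262 (t = 0.8262), x⁻ = (0.0383) → reset → x⁺ = (0.4913), jump to mode 2
Mode 2: flow for 0.8705 to horizon, guard not reached → x = (0.5836)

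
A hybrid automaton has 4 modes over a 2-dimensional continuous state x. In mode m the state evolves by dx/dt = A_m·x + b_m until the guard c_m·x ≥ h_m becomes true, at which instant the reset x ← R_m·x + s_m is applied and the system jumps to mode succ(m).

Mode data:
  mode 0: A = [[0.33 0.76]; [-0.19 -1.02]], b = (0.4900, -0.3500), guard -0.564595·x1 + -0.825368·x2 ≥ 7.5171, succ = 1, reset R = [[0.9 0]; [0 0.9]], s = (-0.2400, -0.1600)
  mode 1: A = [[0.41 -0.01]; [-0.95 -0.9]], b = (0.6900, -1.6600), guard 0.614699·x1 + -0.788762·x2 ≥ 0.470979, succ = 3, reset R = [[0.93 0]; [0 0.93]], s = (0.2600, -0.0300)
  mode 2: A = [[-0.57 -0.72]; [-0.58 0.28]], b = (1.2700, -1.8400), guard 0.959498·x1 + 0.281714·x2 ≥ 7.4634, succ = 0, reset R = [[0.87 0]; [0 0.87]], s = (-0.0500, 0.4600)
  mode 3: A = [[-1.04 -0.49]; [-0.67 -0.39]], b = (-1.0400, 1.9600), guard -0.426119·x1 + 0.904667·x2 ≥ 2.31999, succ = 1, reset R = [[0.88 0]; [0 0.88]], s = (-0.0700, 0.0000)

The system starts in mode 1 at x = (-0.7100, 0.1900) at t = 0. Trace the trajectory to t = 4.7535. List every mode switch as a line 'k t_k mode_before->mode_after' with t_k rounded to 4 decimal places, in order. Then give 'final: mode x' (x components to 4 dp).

Mode 1: guard c·x = 0.4710 hit at Δt = 1.0185 (t = 1.0185), x⁻ = (-0.2022, -0.7547) → reset → x⁺ = (0.0720, -0.7319), jump to mode 3
Mode 3: guard c·x = 2.3200 hit at Δt = 1.3703 (t = 2.3888), x⁻ = (-1.1026, 2.0451) → reset → x⁺ = (-1.0402, 1.7997), jump to mode 1
Mode 1: guard c·x = 0.4710 hit at Δt = 2.0424 (t = 4.4312), x⁻ = (-0.2124, -0.7626) → reset → x⁺ = (0.0625, -0.7393), jump to mode 3
Mode 3: flow for 0.3223 to horizon, guard not reached → x = (-0.1904, -0.0453)

1 1.0185 1->3
2 2.3888 3->1
3 4.4312 1->3
final: 3 -0.1904 -0.0453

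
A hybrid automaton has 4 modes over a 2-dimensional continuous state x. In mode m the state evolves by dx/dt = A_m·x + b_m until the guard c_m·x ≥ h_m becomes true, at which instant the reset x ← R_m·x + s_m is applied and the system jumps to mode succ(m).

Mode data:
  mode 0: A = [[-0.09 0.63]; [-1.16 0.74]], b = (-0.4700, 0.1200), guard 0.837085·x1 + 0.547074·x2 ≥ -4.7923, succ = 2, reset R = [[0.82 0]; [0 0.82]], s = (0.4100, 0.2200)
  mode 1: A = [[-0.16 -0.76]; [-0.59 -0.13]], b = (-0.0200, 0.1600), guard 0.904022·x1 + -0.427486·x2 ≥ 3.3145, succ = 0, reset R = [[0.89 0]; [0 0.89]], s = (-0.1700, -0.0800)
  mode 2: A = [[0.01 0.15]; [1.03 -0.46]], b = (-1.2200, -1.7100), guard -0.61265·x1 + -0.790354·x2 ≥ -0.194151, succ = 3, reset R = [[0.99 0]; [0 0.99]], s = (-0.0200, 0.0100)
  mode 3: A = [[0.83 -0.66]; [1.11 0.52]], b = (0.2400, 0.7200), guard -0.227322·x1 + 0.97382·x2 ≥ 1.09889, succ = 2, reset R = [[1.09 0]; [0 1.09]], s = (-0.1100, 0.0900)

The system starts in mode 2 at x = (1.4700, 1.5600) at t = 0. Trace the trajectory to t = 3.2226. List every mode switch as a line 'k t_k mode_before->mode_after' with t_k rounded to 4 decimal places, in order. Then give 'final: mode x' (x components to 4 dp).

Mode 2: guard c·x = -0.1942 hit at Δt = 1.1831 (t = 1.1831), x⁻ = (0.1947, 0.0947) → reset → x⁺ = (0.1728, 0.1038), jump to mode 3
Mode 3: guard c·x = 1.0989 hit at Δt = 0.8295 (t = 2.0126), x⁻ = (0.2073, 1.1768) → reset → x⁺ = (0.1160, 1.3727), jump to mode 2
Mode 2: guard c·x = -0.1942 hit at Δt = 0.3960 (t = 2.4086), x⁻ = (-0.3122, 0.4877) → reset → x⁺ = (-0.3291, 0.4928), jump to mode 3
Mode 3: flow for 0.8140 to horizon, guard not reached → x = (-0.8960, 0.8704)

1 1.1831 2->3
2 2.0126 3->2
3 2.4086 2->3
final: 3 -0.8960 0.8704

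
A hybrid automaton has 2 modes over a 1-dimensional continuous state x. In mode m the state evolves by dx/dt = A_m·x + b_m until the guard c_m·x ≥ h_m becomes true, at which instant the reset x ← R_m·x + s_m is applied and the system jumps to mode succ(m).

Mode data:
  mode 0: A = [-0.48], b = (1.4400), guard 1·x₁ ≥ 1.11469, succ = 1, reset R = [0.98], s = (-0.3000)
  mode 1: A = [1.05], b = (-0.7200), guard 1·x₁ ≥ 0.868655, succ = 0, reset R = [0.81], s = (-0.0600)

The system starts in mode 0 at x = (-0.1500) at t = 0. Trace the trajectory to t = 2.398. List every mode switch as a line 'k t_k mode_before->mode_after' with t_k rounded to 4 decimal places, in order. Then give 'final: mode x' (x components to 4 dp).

1 1.0694 0->1
2 1.5830 1->0
3 2.0477 0->1
final: 1 0.8398

Mode 0: guard c·x = 1.1147 hit at Δt = 1.0694 (t = 1.0694), x⁻ = (1.1147) → reset → x⁺ = (0.7924), jump to mode 1
Mode 1: guard c·x = 0.8687 hit at Δt = 0.5136 (t = 1.5830), x⁻ = (0.8687) → reset → x⁺ = (0.6436), jump to mode 0
Mode 0: guard c·x = 1.1147 hit at Δt = 0.4647 (t = 2.0477), x⁻ = (1.1147) → reset → x⁺ = (0.7924), jump to mode 1
Mode 1: flow for 0.3503 to horizon, guard not reached → x = (0.8398)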